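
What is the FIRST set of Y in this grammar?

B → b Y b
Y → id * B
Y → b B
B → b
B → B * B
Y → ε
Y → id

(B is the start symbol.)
From Y → id * B:
  - id is a terminal: add 'id' and stop
From Y → b B:
  - b is a terminal: add 'b' and stop
From Y → ε:
  - ε-production, so ε ∈ FIRST(Y)
From Y → id:
  - id is a terminal: add 'id' and stop

Collecting: FIRST(Y) = { 'b', 'id', ε }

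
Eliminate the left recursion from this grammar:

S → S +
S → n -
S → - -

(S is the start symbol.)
S → n - S'
S → - - S'
S' → + S'
S' → ε

S is directly left-recursive. The standard transformation for
  A → A α₁ | ... | A α_m | β₁ | ... | β_n
is
  A  → β₁ A' | ... | β_n A'
  A' → α₁ A' | ... | α_m A' | ε

S → n - becomes S → n - S'
S → - - becomes S → - - S'
S → S + becomes S' → + S'
Add S' → ε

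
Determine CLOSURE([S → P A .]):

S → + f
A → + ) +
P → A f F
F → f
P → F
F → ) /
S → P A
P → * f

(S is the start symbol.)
Start with: [S → P A .]
The dot is at the end, so nothing is added.

CLOSURE = { [S → P A .] }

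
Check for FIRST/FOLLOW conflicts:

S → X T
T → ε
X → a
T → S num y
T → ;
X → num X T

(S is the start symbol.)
A FIRST/FOLLOW conflict occurs when a non-terminal N has a nullable alternative N → β (β ⇒* ε) and another alternative N → α with FIRST(α) ∩ FOLLOW(N) ≠ ∅: on such a lookahead the parser cannot decide between expanding α and letting N vanish via β.

Nullable non-terminals: T.
FIRST sets used below: FIRST(S) = { 'a', 'num' }

T: nullable alternative(s) T → ε; FOLLOW(T) = { $, ';', 'a', 'num' }
  T → ε: FIRST \ {ε} = { } — this is the only nullable alternative, skip
  T → S num y: FIRST \ {ε} = { 'a', 'num' } — overlaps FOLLOW(T) on { 'a', 'num' }: CONFLICT
  T → ;: FIRST \ {ε} = { ';' } — overlaps FOLLOW(T) on { ';' }: CONFLICT

S, X have no nullable alternative, so no FIRST/FOLLOW check is needed there.

So the grammar has 2 FIRST/FOLLOW conflicts (marked CONFLICT above).

Answer: Yes. T → S num y with FOLLOW(T) on { 'a', 'num' }; T → ';' with FOLLOW(T) on { ';' }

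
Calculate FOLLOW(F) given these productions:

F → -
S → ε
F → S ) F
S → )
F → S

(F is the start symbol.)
{ $ }

To compute FOLLOW(F), find every occurrence of F on a right-hand side N → α F β: add FIRST(β) \ {ε}, and if β is empty or nullable also add FOLLOW(N). Iterate to a fixed point.

F is the start symbol, so $ ∈ FOLLOW(F).
In F → S ) F: F is at the end; this adds FOLLOW(F) to itself — nothing new

Taking the union: FOLLOW(F) = { $ }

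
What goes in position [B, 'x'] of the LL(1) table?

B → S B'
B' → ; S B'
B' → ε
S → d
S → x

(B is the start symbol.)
To find M[B, 'x'], we find productions for B where 'x' is in the predict set (PREDICT(N → α) = (FIRST(α) \ {ε}) ∪ (FOLLOW(N) if α ⇒* ε)).

Relevant sets:
  FIRST(S) = { 'd', 'x' }

B → S B': PREDICT = { 'd', 'x' }
  'x' is in predict set, so this production goes in M[B, 'x']

M[B, 'x'] = B → S B'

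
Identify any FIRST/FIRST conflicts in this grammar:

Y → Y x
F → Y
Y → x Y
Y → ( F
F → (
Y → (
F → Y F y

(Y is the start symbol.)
Yes. Y → Y x / Y → x Y on { 'x' }; Y → Y x / Y → '(' F on { '(' }; Y → Y x / Y → '(' on { '(' }; Y → '(' F / Y → '(' on { '(' }; F → Y / F → '(' on { '(' }; F → Y / F → Y F y on { '(', 'x' }; F → '(' / F → Y F y on { '(' }

A FIRST/FIRST conflict occurs when two productions N → α and N → β for the same non-terminal have FIRST(α) ∩ FIRST(β) ≠ ∅ (with ε ∈ FIRST of a nullable right-hand side, so two nullable alternatives also conflict).

FIRST sets of the non-terminals at (or reachable through a nullable prefix from) the front of some alternative:
  FIRST(Y) = { '(', 'x' }

Productions for Y:
  Y → Y x: FIRST = { '(', 'x' }
  Y → x Y: FIRST = { 'x' }
  Y → ( F: FIRST = { '(' }
  Y → (: FIRST = { '(' }
Productions for F:
  F → Y: FIRST = { '(', 'x' }
  F → (: FIRST = { '(' }
  F → Y F y: FIRST = { '(', 'x' }

Conflict for Y: Y → Y x and Y → x Y
  Overlap: { 'x' }
Conflict for Y: Y → Y x and Y → ( F
  Overlap: { '(' }
Conflict for Y: Y → Y x and Y → (
  Overlap: { '(' }
Conflict for Y: Y → ( F and Y → (
  Overlap: { '(' }
Conflict for F: F → Y and F → (
  Overlap: { '(' }
Conflict for F: F → Y and F → Y F y
  Overlap: { '(', 'x' }
Conflict for F: F → ( and F → Y F y
  Overlap: { '(' }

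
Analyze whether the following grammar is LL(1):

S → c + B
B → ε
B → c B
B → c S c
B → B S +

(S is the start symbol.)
A grammar is LL(1) if for each non-terminal N with multiple productions, the predict sets of those productions are pairwise disjoint, where PREDICT(N → α) = (FIRST(α) \ {ε}) ∪ (FOLLOW(N) if α ⇒* ε).

Relevant sets:
  FIRST(B) = { 'c', ε }
  FIRST(S) = { 'c' }
  FOLLOW(B) = { $, '+', 'c' }

For B:
  PREDICT(B → ε) = { $, '+', 'c' }
  PREDICT(B → c B) = { 'c' }
  PREDICT(B → c S c) = { 'c' }
  PREDICT(B → B S '+') = { 'c' }
S has a single production, so nothing to check there.

Conflict found: Predict set conflict for B: { 'c' }
The grammar is NOT LL(1).

Answer: No. Predict set conflict for B: { 'c' }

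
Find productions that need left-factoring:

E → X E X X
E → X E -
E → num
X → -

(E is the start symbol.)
Left-factoring is needed when two productions for the same non-terminal
share a common prefix on the right-hand side.

Productions for E:
  E → X E X X
  E → X E -
  E → num

Found common prefix 'X E' in productions for E

Answer: Yes, E has productions with common prefix 'X E'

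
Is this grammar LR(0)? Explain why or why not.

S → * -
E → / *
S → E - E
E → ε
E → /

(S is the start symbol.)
No. Shift-reduce conflict between [E → .] and [E → . /]

A grammar is LR(0) if no state in the canonical LR(0) collection has:
  - both a shift item (dot before a terminal) and a complete item (shift-reduce conflict), or
  - two or more complete items (reduce-reduce conflict; the accept item [S' → S .] counts as a complete item here).

Augment with S' → S and build the canonical LR(0) collection (I0 = CLOSURE({[S' → . S]}), then GOTO on every symbol after a dot until no new states appear). It has 9 states:
  I0: { [E → . / *], [E → . /], [E → .], [S → . * -], [S → . E - E], [S' → . S] }  — shift, reduce
  I1: { [S → * . -] }  — shift
  I2: { [E → / . *], [E → / .] }  — shift, reduce
  I3: { [S → E . - E] }  — shift
  I4: { [S' → S .] }  — accept
  I5: { [E → . / *], [E → . /], [E → .], [S → E - . E] }  — shift, reduce
  I6: { [S → E - E .] }  — reduce
  I7: { [E → / * .] }  — reduce
  I8: { [S → * - .] }  — reduce

Conflict in state I0:
  Shift-reduce conflict between [E → .] and [E → . /]
So the grammar is NOT LR(0).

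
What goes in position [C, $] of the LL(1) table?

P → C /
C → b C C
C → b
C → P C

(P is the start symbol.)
Empty (error entry)

To find M[C, $], we find productions for C where $ is in the predict set (PREDICT(N → α) = (FIRST(α) \ {ε}) ∪ (FOLLOW(N) if α ⇒* ε)).

Relevant sets:
  FIRST(P) = { 'b' }

C → b C C: PREDICT = { 'b' }
C → b: PREDICT = { 'b' }
C → P C: PREDICT = { 'b' }

M[C, $] is empty (no production applies)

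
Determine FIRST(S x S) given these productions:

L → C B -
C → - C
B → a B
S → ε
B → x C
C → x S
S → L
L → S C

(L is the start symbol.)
FIRST sets of the non-terminals involved (from the grammar, by fixed-point iteration):
  FIRST(S) = { '-', 'x', ε }

To compute FIRST(S x S), process the symbols left to right:
Symbol S is a non-terminal. Add FIRST(S) \ {ε} = { '-', 'x' }
S is nullable (ε ∈ FIRST(S)), continue to the next symbol.
Symbol x is a terminal. Add 'x' and stop.
FIRST(S x S) = { '-', 'x' }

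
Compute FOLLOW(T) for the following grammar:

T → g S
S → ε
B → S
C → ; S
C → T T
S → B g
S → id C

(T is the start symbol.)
To compute FOLLOW(T), find every occurrence of T on a right-hand side N → α T β: add FIRST(β) \ {ε}, and if β is empty or nullable also add FOLLOW(N). Iterate to a fixed point.

T is the start symbol, so $ ∈ FOLLOW(T).
In C → T T: T is followed by T, add FIRST(T) \ {ε} = { 'g' }
In C → T T: T is at the end, add FOLLOW(C)

The FOLLOW sets referred to above (computed the same way, to a fixed point):
  FOLLOW(C) = { $, 'g' }

Taking the union: FOLLOW(T) = { $, 'g' }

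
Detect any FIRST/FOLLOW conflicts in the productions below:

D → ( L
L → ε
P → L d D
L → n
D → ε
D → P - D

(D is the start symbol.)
No FIRST/FOLLOW conflicts.

A FIRST/FOLLOW conflict occurs when a non-terminal N has a nullable alternative N → β (β ⇒* ε) and another alternative N → α with FIRST(α) ∩ FOLLOW(N) ≠ ∅: on such a lookahead the parser cannot decide between expanding α and letting N vanish via β.

Nullable non-terminals: D, L.
FIRST sets used below: FIRST(P) = { 'd', 'n' }

D: nullable alternative(s) D → ε; FOLLOW(D) = { $, '-' }
  D → ( L: FIRST \ {ε} = { '(' } — disjoint from FOLLOW(D)
  D → ε: FIRST \ {ε} = { } — this is the only nullable alternative, skip
  D → P - D: FIRST \ {ε} = { 'd', 'n' } — disjoint from FOLLOW(D)

L: nullable alternative(s) L → ε; FOLLOW(L) = { $, '-', 'd' }
  L → ε: FIRST \ {ε} = { } — this is the only nullable alternative, skip
  L → n: FIRST \ {ε} = { 'n' } — disjoint from FOLLOW(L)

P has no nullable alternative, so no FIRST/FOLLOW check is needed there.

No FIRST/FOLLOW conflicts found.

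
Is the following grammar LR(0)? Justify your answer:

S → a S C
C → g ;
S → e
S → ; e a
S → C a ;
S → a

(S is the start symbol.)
Augment with S' → S and build the canonical LR(0) collection (I0 = CLOSURE({[S' → . S]}), then GOTO on every symbol after a dot until no new states appear). It has 14 states:
  I0: { [C → . g ;], [S → . ; e a], [S → . C a ;], [S → . a S C], [S → . a], [S → . e], [S' → . S] }  — shift
  I1: { [S → ; . e a] }  — shift
  I2: { [S → C . a ;] }  — shift
  I3: { [S' → S .] }  — accept
  I4: { [C → . g ;], [S → . ; e a], [S → . C a ;], [S → . a S C], [S → . a], [S → . e], [S → a . S C], [S → a .] }  — shift, reduce
  I5: { [S → e .] }  — reduce
  I6: { [C → g . ;] }  — shift
  I7: { [C → g ; .] }  — reduce
  I8: { [C → . g ;], [S → a S . C] }  — shift
  I9: { [S → a S C .] }  — reduce
  I10: { [S → C a . ;] }  — shift
  I11: { [S → C a ; .] }  — reduce
  I12: { [S → ; e . a] }  — shift
  I13: { [S → ; e a .] }  — reduce

Conflict in state I4:
  Shift-reduce conflict between [S → a .] and [C → . g ;]
So the grammar is NOT LR(0).

Answer: No. Shift-reduce conflict between [S → a .] and [C → . g ;]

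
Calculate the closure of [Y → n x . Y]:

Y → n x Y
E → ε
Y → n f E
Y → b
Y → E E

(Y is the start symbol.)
Start with: [Y → n x . Y]
  [Y → n x . Y] has the dot before Y: add [Y → . n x Y], [Y → . n f E], [Y → . b], [Y → . E E]
  [Y → . E E] has the dot before E: add [E → .]
No further items can be added.

CLOSURE = { [E → .], [Y → . E E], [Y → . b], [Y → . n f E], [Y → . n x Y], [Y → n x . Y] }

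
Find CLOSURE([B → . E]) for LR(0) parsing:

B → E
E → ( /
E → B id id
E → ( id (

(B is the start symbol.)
{ [B → . E], [E → . ( /], [E → . ( id (], [E → . B id id] }

Start with: [B → . E]
  [B → . E] has the dot before E: add [E → . ( /], [E → . B id id], [E → . ( id (]
  [E → . B id id] has the dot before B: all B-items already present
No further items can be added.

CLOSURE = { [B → . E], [E → . ( /], [E → . ( id (], [E → . B id id] }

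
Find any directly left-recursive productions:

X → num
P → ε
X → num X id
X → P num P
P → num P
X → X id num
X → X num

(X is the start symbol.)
X → num: starts with num
P → ε: starts with ε
X → num X id: starts with num
X → P num P: starts with P
P → num P: starts with num
X → X id num: LEFT RECURSIVE (starts with X)
X → X num: LEFT RECURSIVE (starts with X)

The grammar has direct left recursion on: X.

Answer: Yes, X is left-recursive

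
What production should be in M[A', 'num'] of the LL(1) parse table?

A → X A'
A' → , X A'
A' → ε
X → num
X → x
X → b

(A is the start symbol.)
Empty (error entry)

To find M[A', 'num'], we find productions for A' where 'num' is in the predict set (PREDICT(N → α) = (FIRST(α) \ {ε}) ∪ (FOLLOW(N) if α ⇒* ε)).

Relevant sets:
  FOLLOW(A') = { $ }

A' → , X A': PREDICT = { ',' }
A' → ε: PREDICT = { $ }

M[A', 'num'] is empty (no production applies)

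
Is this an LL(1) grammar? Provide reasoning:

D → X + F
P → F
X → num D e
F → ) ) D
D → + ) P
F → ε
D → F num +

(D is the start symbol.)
A grammar is LL(1) if for each non-terminal N with multiple productions, the predict sets of those productions are pairwise disjoint, where PREDICT(N → α) = (FIRST(α) \ {ε}) ∪ (FOLLOW(N) if α ⇒* ε).

Relevant sets:
  FIRST(X) = { 'num' }
  FIRST(F) = { ')', ε }
  FOLLOW(F) = { $, 'e', 'num' }

For D:
  PREDICT(D → X '+' F) = { 'num' }
  PREDICT(D → '+' ')' P) = { '+' }
  PREDICT(D → F num '+') = { ')', 'num' }
For F:
  PREDICT(F → ')' ')' D) = { ')' }
  PREDICT(F → ε) = { $, 'e', 'num' }
P, X have a single production, so nothing to check there.

Conflict found: Predict set conflict for D: { 'num' }
The grammar is NOT LL(1).

Answer: No. Predict set conflict for D: { 'num' }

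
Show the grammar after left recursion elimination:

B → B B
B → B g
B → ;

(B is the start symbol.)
B is directly left-recursive. The standard transformation for
  A → A α₁ | ... | A α_m | β₁ | ... | β_n
is
  A  → β₁ A' | ... | β_n A'
  A' → α₁ A' | ... | α_m A' | ε

B → ; becomes B → ; B'
B → B B becomes B' → B B'
B → B g becomes B' → g B'
Add B' → ε

Resulting grammar:
B → ; B'
B' → B B'
B' → g B'
B' → ε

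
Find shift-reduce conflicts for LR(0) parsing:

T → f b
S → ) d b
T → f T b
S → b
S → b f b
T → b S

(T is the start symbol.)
Augment with T' → T and build the canonical LR(0) collection (I0 = CLOSURE({[T' → . T]}), then GOTO on every symbol after a dot until no new states appear). It has 14 states:
  I0: { [T → . b S], [T → . f T b], [T → . f b], [T' → . T] }  — shift
  I1: { [T' → T .] }  — accept
  I2: { [S → . ) d b], [S → . b f b], [S → . b], [T → b . S] }  — shift
  I3: { [T → . b S], [T → . f T b], [T → . f b], [T → f . T b], [T → f . b] }  — shift
  I4: { [T → f T . b] }  — shift
  I5: { [S → . ) d b], [S → . b f b], [S → . b], [T → b . S], [T → f b .] }  — shift, reduce
  I6: { [S → ) . d b] }  — shift
  I7: { [T → b S .] }  — reduce
  I8: { [S → b . f b], [S → b .] }  — shift, reduce
  I9: { [S → b f . b] }  — shift
  I10: { [S → b f b .] }  — reduce
  I11: { [S → ) d . b] }  — shift
  I12: { [S → ) d b .] }  — reduce
  I13: { [T → f T b .] }  — reduce

I5 contains reduce item [T → f b .] and shift items [S → . ) d b], [S → . b], [S → . b f b] — shift-reduce conflict.
I8 contains reduce item [S → b .] and shift item [S → b . f b] — shift-reduce conflict.

Answer: Yes — I5: [T → f b .] vs [S → . ) d b]; I8: [S → b .] vs [S → b . f b]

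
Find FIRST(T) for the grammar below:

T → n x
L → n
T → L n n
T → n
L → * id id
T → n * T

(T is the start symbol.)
To compute FIRST(T), examine every production with T on the left-hand side, reading each right-hand side left to right until a non-nullable symbol is reached.

FIRST sets of the other non-terminals involved (by the same procedure, iterated to a fixed point):
  FIRST(L) = { '*', 'n' }

From T → n x:
  - n is a terminal: add 'n' and stop
From T → L n n:
  - L is a non-terminal: add FIRST(L) \ {ε} = { '*', 'n' }
    L is not nullable, so stop
From T → n:
  - n is a terminal: add 'n' and stop
From T → n * T:
  - n is a terminal: add 'n' and stop

Collecting: FIRST(T) = { '*', 'n' }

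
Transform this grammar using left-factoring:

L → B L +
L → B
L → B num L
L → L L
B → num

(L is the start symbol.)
Left-factoring transforms A → αβ₁ | αβ₂ into A → αA' and A' → β₁ | β₂
(α is the longest common prefix among the alternatives). Repeat until
no nonterminal has two alternatives with a common prefix.

Round 1: L has alternatives sharing prefix 'B'. Introduce L': L → B L'
  Add: L' → L +
  Add: L' → ε
  Add: L' → num L

No remaining common prefixes — done.

Resulting grammar:
L → B L'
L' → L +
L' → ε
L' → num L
L → L L
B → num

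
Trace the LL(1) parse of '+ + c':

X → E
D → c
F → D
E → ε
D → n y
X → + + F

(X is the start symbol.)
Stack is shown with the top on the left.

Stack    Input    Action
------------------------
X $      + + c $  output X → + + F
+ + F $  + + c $  match '+'
+ F $    + c $    match '+'
F $      c $      output F → D
D $      c $      output D → c
c $      c $      match 'c'
$        $        accept

The string is accepted.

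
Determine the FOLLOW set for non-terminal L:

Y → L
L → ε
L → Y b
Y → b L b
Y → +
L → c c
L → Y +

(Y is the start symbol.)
{ $, '+', 'b' }

To compute FOLLOW(L), find every occurrence of L on a right-hand side N → α L β: add FIRST(β) \ {ε}, and if β is empty or nullable also add FOLLOW(N). Iterate to a fixed point.

In Y → L: L is at the end, add FOLLOW(Y)
In Y → b L b: L is followed by b, add FIRST(b) \ {ε} = { 'b' }

The FOLLOW sets referred to above (computed the same way, to a fixed point):
  FOLLOW(Y) = { $, '+', 'b' }

Taking the union: FOLLOW(L) = { $, '+', 'b' }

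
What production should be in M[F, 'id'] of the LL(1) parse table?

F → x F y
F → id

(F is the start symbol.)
F → id

To find M[F, 'id'], we find productions for F where 'id' is in the predict set (PREDICT(N → α) = (FIRST(α) \ {ε}) ∪ (FOLLOW(N) if α ⇒* ε)).

F → x F y: PREDICT = { 'x' }
F → id: PREDICT = { 'id' }
  'id' is in predict set, so this production goes in M[F, 'id']

M[F, 'id'] = F → id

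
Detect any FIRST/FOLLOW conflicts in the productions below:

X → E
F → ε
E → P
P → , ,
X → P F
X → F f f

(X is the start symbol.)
A FIRST/FOLLOW conflict occurs when a non-terminal N has a nullable alternative N → β (β ⇒* ε) and another alternative N → α with FIRST(α) ∩ FOLLOW(N) ≠ ∅: on such a lookahead the parser cannot decide between expanding α and letting N vanish via β.

Nullable non-terminals: F.
F has a nullable alternative but only one production, so nothing to check.

E, P, X have no nullable alternative, so no FIRST/FOLLOW check is needed there.

No FIRST/FOLLOW conflicts found.

Answer: No FIRST/FOLLOW conflicts.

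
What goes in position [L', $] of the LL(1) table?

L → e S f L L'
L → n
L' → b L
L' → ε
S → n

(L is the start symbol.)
L' → ε

To find M[L', $], we find productions for L' where $ is in the predict set (PREDICT(N → α) = (FIRST(α) \ {ε}) ∪ (FOLLOW(N) if α ⇒* ε)).

Relevant sets:
  FOLLOW(L') = { $, 'b' }

L' → b L: PREDICT = { 'b' }
L' → ε: PREDICT = { $, 'b' }
  $ is in predict set, so this production goes in M[L', $]

M[L', $] = L' → ε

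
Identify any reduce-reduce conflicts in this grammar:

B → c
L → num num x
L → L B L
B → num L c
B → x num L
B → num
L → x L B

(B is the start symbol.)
A reduce-reduce conflict occurs when an LR(0) state has two complete items [A → α .] and [B → β .] — both call for a reduction, and with no lookahead the parser cannot choose between them.

Augment with B' → B and build the canonical LR(0) collection (I0 = CLOSURE({[B' → . B]}), then GOTO on every symbol after a dot until no new states appear). It has 17 states:
  I0: { [B → . c], [B → . num L c], [B → . num], [B → . x num L], [B' → . B] }  — shift
  I1: { [B' → B .] }  — accept
  I2: { [B → c .] }  — reduce
  I3: { [B → num . L c], [B → num .], [L → . L B L], [L → . num num x], [L → . x L B] }  — shift, reduce
  I4: { [B → x . num L] }  — shift
  I5: { [B → x num . L], [L → . L B L], [L → . num num x], [L → . x L B] }  — shift
  I6: { [B → . c], [B → . num L c], [B → . num], [B → . x num L], [B → x num L .], [L → L . B L] }  — shift, reduce
  I7: { [L → num . num x] }  — shift
  I8: { [L → . L B L], [L → . num num x], [L → . x L B], [L → x . L B] }  — shift
  I9: { [B → . c], [B → . num L c], [B → . num], [B → . x num L], [L → L . B L], [L → x L . B] }  — shift
  I10: { [L → . L B L], [L → . num num x], [L → . x L B], [L → L B . L], [L → x L B .] }  — shift, reduce
  I11: { [B → . c], [B → . num L c], [B → . num], [B → . x num L], [L → L . B L], [L → L B L .] }  — shift, reduce
  I12: { [L → . L B L], [L → . num num x], [L → . x L B], [L → L B . L] }  — shift
  I13: { [L → num num . x] }  — shift
  I14: { [L → num num x .] }  — reduce
  I15: { [B → . c], [B → . num L c], [B → . num], [B → . x num L], [B → num L . c], [L → L . B L] }  — shift
  I16: { [B → c .], [B → num L c .] }  — 2 reduces

I16 contains complete items [B → c .], [B → num L c .] — reduce-reduce conflict.

Answer: Yes — I16: [B → c .] vs [B → num L c .]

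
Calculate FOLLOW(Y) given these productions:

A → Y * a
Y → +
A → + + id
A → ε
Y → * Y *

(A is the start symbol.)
{ '*' }

In A → Y * a: Y is followed by '*' a, add FIRST('*' a) \ {ε} = { '*' }
In Y → * Y *: Y is followed by '*', add FIRST('*') \ {ε} = { '*' }

Taking the union: FOLLOW(Y) = { '*' }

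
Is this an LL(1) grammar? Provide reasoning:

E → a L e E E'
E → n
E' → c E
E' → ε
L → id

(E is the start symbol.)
No. Predict set conflict for E': { 'c' }

A grammar is LL(1) if for each non-terminal N with multiple productions, the predict sets of those productions are pairwise disjoint, where PREDICT(N → α) = (FIRST(α) \ {ε}) ∪ (FOLLOW(N) if α ⇒* ε).

Relevant sets:
  FOLLOW(E') = { $, 'c' }

For E:
  PREDICT(E → a L e E E') = { 'a' }
  PREDICT(E → n) = { 'n' }
For E':
  PREDICT(E' → c E) = { 'c' }
  PREDICT(E' → ε) = { $, 'c' }
L has a single production, so nothing to check there.

Conflict found: Predict set conflict for E': { 'c' }
The grammar is NOT LL(1).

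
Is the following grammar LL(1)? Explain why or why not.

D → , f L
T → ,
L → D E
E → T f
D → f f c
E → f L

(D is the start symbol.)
A grammar is LL(1) if for each non-terminal N with multiple productions, the predict sets of those productions are pairwise disjoint, where PREDICT(N → α) = (FIRST(α) \ {ε}) ∪ (FOLLOW(N) if α ⇒* ε).

Relevant sets:
  FIRST(T) = { ',' }

For D:
  PREDICT(D → ',' f L) = { ',' }
  PREDICT(D → f f c) = { 'f' }
For E:
  PREDICT(E → T f) = { ',' }
  PREDICT(E → f L) = { 'f' }
T, L have a single production, so nothing to check there.

All predict sets are disjoint. The grammar IS LL(1).

Answer: Yes, the grammar is LL(1).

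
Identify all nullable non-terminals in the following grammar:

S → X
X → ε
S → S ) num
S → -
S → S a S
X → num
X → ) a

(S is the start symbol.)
{ 'S', 'X' }

A non-terminal is nullable if it can derive ε (the empty string): either it has an ε-production, or it has a production whose right-hand side consists entirely of nullable non-terminals.

ε-productions: X → ε
So X is immediately nullable.
S → X: every symbol on the right is nullable, so S is nullable too.
Every non-terminal is now nullable.
Nullable = { 'S', 'X' }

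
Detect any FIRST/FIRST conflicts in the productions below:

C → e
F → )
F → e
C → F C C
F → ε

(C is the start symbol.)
Yes. C → e / C → F C C on { 'e' }

FIRST sets of the non-terminals at (or reachable through a nullable prefix from) the front of some alternative:
  FIRST(F) = { ')', 'e', ε }
  FIRST(C) = { ')', 'e' }

Productions for C:
  C → e: FIRST = { 'e' }
  C → F C C: FIRST = { ')', 'e' }
Productions for F:
  F → ): FIRST = { ')' }
  F → e: FIRST = { 'e' }
  F → ε: FIRST = { ε }

Conflict for C: C → e and C → F C C
  Overlap: { 'e' }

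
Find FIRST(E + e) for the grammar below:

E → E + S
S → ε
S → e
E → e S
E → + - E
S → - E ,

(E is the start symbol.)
FIRST sets of the non-terminals involved (from the grammar, by fixed-point iteration):
  FIRST(E) = { '+', 'e' }

To compute FIRST(E + e), process the symbols left to right:
Symbol E is a non-terminal. Add FIRST(E) \ {ε} = { '+', 'e' }
E is not nullable (ε ∉ FIRST(E)), so stop here.
FIRST(E + e) = { '+', 'e' }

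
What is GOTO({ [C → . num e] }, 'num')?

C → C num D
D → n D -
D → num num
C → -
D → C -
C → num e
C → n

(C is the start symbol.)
GOTO(I, 'num') = CLOSURE({ [A → αX.β] : [A → α.Xβ] ∈ I, X = 'num' })

Items with dot before 'num', with the dot advanced:
  [C → . num e] → [C → num . e]
Closure adds nothing (no advanced item has the dot before a non-terminal).

GOTO = { [C → num . e] }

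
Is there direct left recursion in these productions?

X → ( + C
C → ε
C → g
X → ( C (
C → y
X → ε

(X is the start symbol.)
No direct left recursion

Direct left recursion occurs when N → N α for some non-terminal N (the right-hand side begins with the left-hand side itself).

X → ( + C: starts with '('
C → ε: starts with ε
C → g: starts with g
X → ( C (: starts with '('
C → y: starts with y
X → ε: starts with ε

No direct left recursion found.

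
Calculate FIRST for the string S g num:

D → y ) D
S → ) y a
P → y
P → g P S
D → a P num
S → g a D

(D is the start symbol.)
FIRST sets of the non-terminals involved (from the grammar, by fixed-point iteration):
  FIRST(S) = { ')', 'g' }

To compute FIRST(S g num), process the symbols left to right:
Symbol S is a non-terminal. Add FIRST(S) \ {ε} = { ')', 'g' }
S is not nullable (ε ∉ FIRST(S)), so stop here.
FIRST(S g num) = { ')', 'g' }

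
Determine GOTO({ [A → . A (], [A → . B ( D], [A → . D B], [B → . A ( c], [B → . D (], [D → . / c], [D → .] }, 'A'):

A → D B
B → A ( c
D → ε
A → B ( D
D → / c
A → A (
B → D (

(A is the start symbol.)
{ [A → A . (], [B → A . ( c] }

GOTO(I, 'A') = CLOSURE({ [A → αX.β] : [A → α.Xβ] ∈ I, X = 'A' })

Items with dot before 'A', with the dot advanced:
  [A → . A (] → [A → A . (]
  [B → . A ( c] → [B → A . ( c]
Closure adds nothing (no advanced item has the dot before a non-terminal).

GOTO = { [A → A . (], [B → A . ( c] }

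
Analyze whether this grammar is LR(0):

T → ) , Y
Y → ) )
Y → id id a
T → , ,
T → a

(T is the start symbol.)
Yes, the grammar is LR(0)

A grammar is LR(0) if no state in the canonical LR(0) collection has:
  - both a shift item (dot before a terminal) and a complete item (shift-reduce conflict), or
  - two or more complete items (reduce-reduce conflict; the accept item [T' → T .] counts as a complete item here).

Augment with T' → T and build the canonical LR(0) collection (I0 = CLOSURE({[T' → . T]}), then GOTO on every symbol after a dot until no new states appear). It has 13 states:
  I0: { [T → . ) , Y], [T → . , ,], [T → . a], [T' → . T] }  — shift
  I1: { [T → ) . , Y] }  — shift
  I2: { [T → , . ,] }  — shift
  I3: { [T' → T .] }  — accept
  I4: { [T → a .] }  — reduce
  I5: { [T → , , .] }  — reduce
  I6: { [T → ) , . Y], [Y → . ) )], [Y → . id id a] }  — shift
  I7: { [Y → ) . )] }  — shift
  I8: { [T → ) , Y .] }  — reduce
  I9: { [Y → id . id a] }  — shift
  I10: { [Y → id id . a] }  — shift
  I11: { [Y → id id a .] }  — reduce
  I12: { [Y → ) ) .] }  — reduce

Every state is either a pure shift/goto state or contains exactly one complete item and nothing to shift — no conflicts. The grammar is LR(0).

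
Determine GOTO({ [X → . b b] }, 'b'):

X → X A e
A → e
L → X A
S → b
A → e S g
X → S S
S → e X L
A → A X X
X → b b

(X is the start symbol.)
GOTO(I, 'b') = CLOSURE({ [A → αX.β] : [A → α.Xβ] ∈ I, X = 'b' })

Items with dot before 'b', with the dot advanced:
  [X → . b b] → [X → b . b]
Closure adds nothing (no advanced item has the dot before a non-terminal).

GOTO = { [X → b . b] }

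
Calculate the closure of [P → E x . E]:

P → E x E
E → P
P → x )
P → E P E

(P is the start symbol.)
To compute CLOSURE, for each item [A → α.Bβ] where B is a non-terminal, add [B → .γ] for all productions B → γ; repeat for the newly added items until nothing changes.

Start with: [P → E x . E]
  [P → E x . E] has the dot before E: add [E → . P]
  [E → . P] has the dot before P: add [P → . E x E], [P → . x )], [P → . E P E]
No further items can be added.

CLOSURE = { [E → . P], [P → . E P E], [P → . E x E], [P → . x )], [P → E x . E] }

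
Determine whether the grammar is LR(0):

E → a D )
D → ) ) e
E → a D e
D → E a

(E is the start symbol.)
A grammar is LR(0) if no state in the canonical LR(0) collection has:
  - both a shift item (dot before a terminal) and a complete item (shift-reduce conflict), or
  - two or more complete items (reduce-reduce conflict; the accept item [E' → E .] counts as a complete item here).

Augment with E' → E and build the canonical LR(0) collection (I0 = CLOSURE({[E' → . E]}), then GOTO on every symbol after a dot until no new states appear). It has 11 states:
  I0: { [E → . a D )], [E → . a D e], [E' → . E] }  — shift
  I1: { [E' → E .] }  — accept
  I2: { [D → . ) ) e], [D → . E a], [E → . a D )], [E → . a D e], [E → a . D )], [E → a . D e] }  — shift
  I3: { [D → ) . ) e] }  — shift
  I4: { [E → a D . )], [E → a D . e] }  — shift
  I5: { [D → E . a] }  — shift
  I6: { [D → E a .] }  — reduce
  I7: { [E → a D ) .] }  — reduce
  I8: { [E → a D e .] }  — reduce
  I9: { [D → ) ) . e] }  — shift
  I10: { [D → ) ) e .] }  — reduce

Every state is either a pure shift/goto state or contains exactly one complete item and nothing to shift — no conflicts. The grammar is LR(0).

Answer: Yes, the grammar is LR(0)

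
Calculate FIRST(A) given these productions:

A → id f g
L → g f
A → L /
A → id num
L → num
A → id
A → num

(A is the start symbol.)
{ 'g', 'id', 'num' }

FIRST sets of the other non-terminals involved (by the same procedure, iterated to a fixed point):
  FIRST(L) = { 'g', 'num' }

From A → id f g:
  - id is a terminal: add 'id' and stop
From A → L /:
  - L is a non-terminal: add FIRST(L) \ {ε} = { 'g', 'num' }
    L is not nullable, so stop
From A → id num:
  - id is a terminal: add 'id' and stop
From A → id:
  - id is a terminal: add 'id' and stop
From A → num:
  - num is a terminal: add 'num' and stop

Collecting: FIRST(A) = { 'g', 'id', 'num' }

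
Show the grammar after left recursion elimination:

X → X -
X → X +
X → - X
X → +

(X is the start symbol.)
X is directly left-recursive. The standard transformation for
  A → A α₁ | ... | A α_m | β₁ | ... | β_n
is
  A  → β₁ A' | ... | β_n A'
  A' → α₁ A' | ... | α_m A' | ε

X → - X becomes X → - X X'
X → + becomes X → + X'
X → X - becomes X' → - X'
X → X + becomes X' → + X'
Add X' → ε

Resulting grammar:
X → - X X'
X → + X'
X' → - X'
X' → + X'
X' → ε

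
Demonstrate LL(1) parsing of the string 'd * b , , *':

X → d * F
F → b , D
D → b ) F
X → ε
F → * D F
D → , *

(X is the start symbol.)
Stack is shown with the top on the left.

Stack    Input          Action
------------------------------
X $      d * b , , * $  output X → d * F
d * F $  d * b , , * $  match 'd'
* F $    * b , , * $    match '*'
F $      b , , * $      output F → b , D
b , D $  b , , * $      match 'b'
, D $    , , * $        match ','
D $      , * $          output D → , *
, * $    , * $          match ','
* $      * $            match '*'
$        $              accept

The string is accepted.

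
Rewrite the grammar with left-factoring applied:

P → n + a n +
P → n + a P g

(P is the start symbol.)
Left-factoring transforms A → αβ₁ | αβ₂ into A → αA' and A' → β₁ | β₂
(α is the longest common prefix among the alternatives). Repeat until
no nonterminal has two alternatives with a common prefix.

Round 1: P has alternatives sharing prefix 'n + a'. Introduce P': P → n + a P'
  Add: P' → n +
  Add: P' → P g

No remaining common prefixes — done.

Resulting grammar:
P → n + a P'
P' → n +
P' → P g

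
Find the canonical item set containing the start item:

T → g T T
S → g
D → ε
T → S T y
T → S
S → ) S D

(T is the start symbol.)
{ [S → . ) S D], [S → . g], [T → . S T y], [T → . S], [T → . g T T], [T' → . T] }

First, augment the grammar with T' → T
I₀ = CLOSURE({ [T' → . T] }):
  [T' → . T] has the dot before T: add [T → . g T T], [T → . S T y], [T → . S]
  [T → . S T y] has the dot before S: add [S → . g], [S → . ) S D]
No further items can be added.

I₀ = { [S → . ) S D], [S → . g], [T → . S T y], [T → . S], [T → . g T T], [T' → . T] }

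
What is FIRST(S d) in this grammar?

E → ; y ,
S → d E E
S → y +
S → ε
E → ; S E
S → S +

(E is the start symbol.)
{ '+', 'd', 'y' }

FIRST sets of the non-terminals involved (from the grammar, by fixed-point iteration):
  FIRST(S) = { '+', 'd', 'y', ε }

To compute FIRST(S d), process the symbols left to right:
Symbol S is a non-terminal. Add FIRST(S) \ {ε} = { '+', 'd', 'y' }
S is nullable (ε ∈ FIRST(S)), continue to the next symbol.
Symbol d is a terminal. Add 'd' and stop.
FIRST(S d) = { '+', 'd', 'y' }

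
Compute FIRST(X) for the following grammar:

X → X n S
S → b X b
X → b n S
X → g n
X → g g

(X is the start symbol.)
{ 'b', 'g' }

From X → X n S:
  - X is the symbol being defined: contributes nothing new
    X is not nullable, so stop
From X → b n S:
  - b is a terminal: add 'b' and stop
From X → g n:
  - g is a terminal: add 'g' and stop
From X → g g:
  - g is a terminal: add 'g' and stop

Collecting: FIRST(X) = { 'b', 'g' }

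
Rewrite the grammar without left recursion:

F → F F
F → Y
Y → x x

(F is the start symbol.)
F → Y F'
F' → F F'
F' → ε
Y → x x

F is directly left-recursive. The standard transformation for
  A → A α₁ | ... | A α_m | β₁ | ... | β_n
is
  A  → β₁ A' | ... | β_n A'
  A' → α₁ A' | ... | α_m A' | ε

F → Y becomes F → Y F'
F → F F becomes F' → F F'
Add F' → ε

Productions for other non-terminals are unchanged:
  Y → x x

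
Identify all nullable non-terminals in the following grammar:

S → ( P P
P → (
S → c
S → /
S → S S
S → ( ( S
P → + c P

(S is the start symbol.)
A non-terminal is nullable if it can derive ε (the empty string): either it has an ε-production, or it has a production whose right-hand side consists entirely of nullable non-terminals.

There are no ε-productions, so no non-terminal can derive ε.
No non-terminals are nullable.

Answer: None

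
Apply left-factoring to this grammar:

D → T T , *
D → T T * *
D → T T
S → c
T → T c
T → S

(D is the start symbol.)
Left-factoring transforms A → αβ₁ | αβ₂ into A → αA' and A' → β₁ | β₂
(α is the longest common prefix among the alternatives). Repeat until
no nonterminal has two alternatives with a common prefix.

Round 1: D has alternatives sharing prefix 'T T'. Introduce D': D → T T D'
  Add: D' → , *
  Add: D' → * *
  Add: D' → ε

No remaining common prefixes — done.

Resulting grammar:
D → T T D'
D' → , *
D' → * *
D' → ε
S → c
T → T c
T → S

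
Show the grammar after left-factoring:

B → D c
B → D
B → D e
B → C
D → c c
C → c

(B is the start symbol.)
Left-factoring transforms A → αβ₁ | αβ₂ into A → αA' and A' → β₁ | β₂
(α is the longest common prefix among the alternatives). Repeat until
no nonterminal has two alternatives with a common prefix.

Round 1: B has alternatives sharing prefix 'D'. Introduce B': B → D B'
  Add: B' → c
  Add: B' → ε
  Add: B' → e

No remaining common prefixes — done.

Resulting grammar:
B → D B'
B' → c
B' → ε
B' → e
B → C
D → c c
C → c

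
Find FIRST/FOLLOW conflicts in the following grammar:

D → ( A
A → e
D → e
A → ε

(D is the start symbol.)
No FIRST/FOLLOW conflicts.

Nullable non-terminals: A.

A: nullable alternative(s) A → ε; FOLLOW(A) = { $ }
  A → e: FIRST \ {ε} = { 'e' } — disjoint from FOLLOW(A)
  A → ε: FIRST \ {ε} = { } — this is the only nullable alternative, skip

D has no nullable alternative, so no FIRST/FOLLOW check is needed there.

No FIRST/FOLLOW conflicts found.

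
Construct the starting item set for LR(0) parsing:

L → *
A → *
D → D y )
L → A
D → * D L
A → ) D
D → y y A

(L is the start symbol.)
First, augment the grammar with L' → L
I₀ = CLOSURE({ [L' → . L] }):
  [L' → . L] has the dot before L: add [L → . *], [L → . A]
  [L → . A] has the dot before A: add [A → . *], [A → . ) D]
No further items can be added.

I₀ = { [A → . ) D], [A → . *], [L → . *], [L → . A], [L' → . L] }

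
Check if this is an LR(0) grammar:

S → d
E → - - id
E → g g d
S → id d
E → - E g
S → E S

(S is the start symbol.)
A grammar is LR(0) if no state in the canonical LR(0) collection has:
  - both a shift item (dot before a terminal) and a complete item (shift-reduce conflict), or
  - two or more complete items (reduce-reduce conflict; the accept item [S' → S .] counts as a complete item here).

Augment with S' → S and build the canonical LR(0) collection (I0 = CLOSURE({[S' → . S]}), then GOTO on every symbol after a dot until no new states appear). It has 15 states:
  I0: { [E → . - - id], [E → . - E g], [E → . g g d], [S → . E S], [S → . d], [S → . id d], [S' → . S] }  — shift
  I1: { [E → - . - id], [E → - . E g], [E → . - - id], [E → . - E g], [E → . g g d] }  — shift
  I2: { [E → . - - id], [E → . - E g], [E → . g g d], [S → . E S], [S → . d], [S → . id d], [S → E . S] }  — shift
  I3: { [S' → S .] }  — accept
  I4: { [S → d .] }  — reduce
  I5: { [E → g . g d] }  — shift
  I6: { [S → id . d] }  — shift
  I7: { [S → id d .] }  — reduce
  I8: { [E → g g . d] }  — shift
  I9: { [E → g g d .] }  — reduce
  I10: { [S → E S .] }  — reduce
  I11: { [E → - - . id], [E → - . - id], [E → - . E g], [E → . - - id], [E → . - E g], [E → . g g d] }  — shift
  I12: { [E → - E . g] }  — shift
  I13: { [E → - E g .] }  — reduce
  I14: { [E → - - id .] }  — reduce

Every state is either a pure shift/goto state or contains exactly one complete item and nothing to shift — no conflicts. The grammar is LR(0).

Answer: Yes, the grammar is LR(0)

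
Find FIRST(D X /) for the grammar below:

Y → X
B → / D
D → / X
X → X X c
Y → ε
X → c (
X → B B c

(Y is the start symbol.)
FIRST sets of the non-terminals involved (from the grammar, by fixed-point iteration):
  FIRST(D) = { '/' }

To compute FIRST(D X /), process the symbols left to right:
Symbol D is a non-terminal. Add FIRST(D) \ {ε} = { '/' }
D is not nullable (ε ∉ FIRST(D)), so stop here.
FIRST(D X /) = { '/' }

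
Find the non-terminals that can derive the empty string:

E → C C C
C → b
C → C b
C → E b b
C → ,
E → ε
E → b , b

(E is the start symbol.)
{ 'E' }

A non-terminal is nullable if it can derive ε (the empty string): either it has an ε-production, or it has a production whose right-hand side consists entirely of nullable non-terminals.

ε-productions: E → ε
So E is immediately nullable.
No further non-terminal can be added: every production for the remaining non-terminals contains a terminal or a non-nullable non-terminal.
Nullable = { 'E' }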